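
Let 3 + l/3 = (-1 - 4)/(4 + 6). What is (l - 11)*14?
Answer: -301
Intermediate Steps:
l = -21/2 (l = -9 + 3*((-1 - 4)/(4 + 6)) = -9 + 3*(-5/10) = -9 + 3*(-5*1/10) = -9 + 3*(-1/2) = -9 - 3/2 = -21/2 ≈ -10.500)
(l - 11)*14 = (-21/2 - 11)*14 = -43/2*14 = -301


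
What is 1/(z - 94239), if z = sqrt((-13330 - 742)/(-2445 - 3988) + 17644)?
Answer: -5461617/514696301779 - 2*sqrt(182565201273)/57131289497469 ≈ -1.0626e-5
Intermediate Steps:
z = 2*sqrt(182565201273)/6433 (z = sqrt(-14072/(-6433) + 17644) = sqrt(-14072*(-1/6433) + 17644) = sqrt(14072/6433 + 17644) = sqrt(113517924/6433) = 2*sqrt(182565201273)/6433 ≈ 132.84)
1/(z - 94239) = 1/(2*sqrt(182565201273)/6433 - 94239) = 1/(-94239 + 2*sqrt(182565201273)/6433)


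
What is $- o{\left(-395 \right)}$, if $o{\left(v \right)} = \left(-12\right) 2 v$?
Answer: $-9480$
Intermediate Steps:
$o{\left(v \right)} = - 24 v$
$- o{\left(-395 \right)} = - \left(-24\right) \left(-395\right) = \left(-1\right) 9480 = -9480$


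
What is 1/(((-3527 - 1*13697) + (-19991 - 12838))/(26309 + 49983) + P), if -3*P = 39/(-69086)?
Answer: -2635354556/1728484881 ≈ -1.5247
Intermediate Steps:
P = 13/69086 (P = -13/(-69086) = -13*(-1)/69086 = -⅓*(-39/69086) = 13/69086 ≈ 0.00018817)
1/(((-3527 - 1*13697) + (-19991 - 12838))/(26309 + 49983) + P) = 1/(((-3527 - 1*13697) + (-19991 - 12838))/(26309 + 49983) + 13/69086) = 1/(((-3527 - 13697) - 32829)/76292 + 13/69086) = 1/((-17224 - 32829)*(1/76292) + 13/69086) = 1/(-50053*1/76292 + 13/69086) = 1/(-50053/76292 + 13/69086) = 1/(-1728484881/2635354556) = -2635354556/1728484881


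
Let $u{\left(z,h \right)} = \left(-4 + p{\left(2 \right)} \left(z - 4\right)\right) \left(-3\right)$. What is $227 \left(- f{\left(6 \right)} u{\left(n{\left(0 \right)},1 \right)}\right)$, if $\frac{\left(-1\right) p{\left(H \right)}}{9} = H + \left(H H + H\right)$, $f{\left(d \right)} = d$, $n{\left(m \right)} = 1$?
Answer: $866232$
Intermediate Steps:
$p{\left(H \right)} = - 18 H - 9 H^{2}$ ($p{\left(H \right)} = - 9 \left(H + \left(H H + H\right)\right) = - 9 \left(H + \left(H^{2} + H\right)\right) = - 9 \left(H + \left(H + H^{2}\right)\right) = - 9 \left(H^{2} + 2 H\right) = - 18 H - 9 H^{2}$)
$u{\left(z,h \right)} = -852 + 216 z$ ($u{\left(z,h \right)} = \left(-4 + \left(-9\right) 2 \left(2 + 2\right) \left(z - 4\right)\right) \left(-3\right) = \left(-4 + \left(-9\right) 2 \cdot 4 \left(-4 + z\right)\right) \left(-3\right) = \left(-4 - 72 \left(-4 + z\right)\right) \left(-3\right) = \left(-4 - \left(-288 + 72 z\right)\right) \left(-3\right) = \left(284 - 72 z\right) \left(-3\right) = -852 + 216 z$)
$227 \left(- f{\left(6 \right)} u{\left(n{\left(0 \right)},1 \right)}\right) = 227 \left(- 6 \left(-852 + 216 \cdot 1\right)\right) = 227 \left(- 6 \left(-852 + 216\right)\right) = 227 \left(- 6 \left(-636\right)\right) = 227 \left(\left(-1\right) \left(-3816\right)\right) = 227 \cdot 3816 = 866232$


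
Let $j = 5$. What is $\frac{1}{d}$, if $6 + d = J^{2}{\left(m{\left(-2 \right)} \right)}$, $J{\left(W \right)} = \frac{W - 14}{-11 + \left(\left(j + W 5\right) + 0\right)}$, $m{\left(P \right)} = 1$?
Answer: $\frac{1}{163} \approx 0.006135$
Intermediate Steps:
$J{\left(W \right)} = \frac{-14 + W}{-6 + 5 W}$ ($J{\left(W \right)} = \frac{W - 14}{-11 + \left(\left(5 + W 5\right) + 0\right)} = \frac{-14 + W}{-11 + \left(\left(5 + 5 W\right) + 0\right)} = \frac{-14 + W}{-11 + \left(5 + 5 W\right)} = \frac{-14 + W}{-6 + 5 W}$)
$d = 163$ ($d = -6 + \left(\frac{-14 + 1}{-6 + 5 \cdot 1}\right)^{2} = -6 + \left(\frac{1}{-6 + 5} \left(-13\right)\right)^{2} = -6 + \left(\frac{1}{-1} \left(-13\right)\right)^{2} = -6 + \left(\left(-1\right) \left(-13\right)\right)^{2} = -6 + 13^{2} = -6 + 169 = 163$)
$\frac{1}{d} = \frac{1}{163}$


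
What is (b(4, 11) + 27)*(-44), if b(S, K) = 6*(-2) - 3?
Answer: -528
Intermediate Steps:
b(S, K) = -15 (b(S, K) = -12 - 3 = -15)
(b(4, 11) + 27)*(-44) = (-15 + 27)*(-44) = 12*(-44) = -528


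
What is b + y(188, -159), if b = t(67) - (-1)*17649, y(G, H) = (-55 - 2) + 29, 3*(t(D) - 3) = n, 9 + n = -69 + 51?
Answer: 17615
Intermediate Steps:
n = -27 (n = -9 + (-69 + 51) = -9 - 18 = -27)
t(D) = -6 (t(D) = 3 + (⅓)*(-27) = 3 - 9 = -6)
y(G, H) = -28 (y(G, H) = -57 + 29 = -28)
b = 17643 (b = -6 - (-1)*17649 = -6 - 1*(-17649) = -6 + 17649 = 17643)
b + y(188, -159) = 17643 - 28 = 17615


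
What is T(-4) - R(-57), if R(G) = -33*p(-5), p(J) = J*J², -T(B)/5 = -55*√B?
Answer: -4125 + 550*I ≈ -4125.0 + 550.0*I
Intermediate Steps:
T(B) = 275*√B (T(B) = -(-275)*√B = 275*√B)
p(J) = J³
R(G) = 4125 (R(G) = -33*(-5)³ = -33*(-125) = 4125)
T(-4) - R(-57) = 275*√(-4) - 1*4125 = 275*(2*I) - 4125 = 550*I - 4125 = -4125 + 550*I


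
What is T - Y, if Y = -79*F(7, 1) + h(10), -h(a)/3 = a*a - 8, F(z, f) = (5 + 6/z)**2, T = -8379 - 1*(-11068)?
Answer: 278084/49 ≈ 5675.2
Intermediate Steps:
T = 2689 (T = -8379 + 11068 = 2689)
h(a) = 24 - 3*a**2 (h(a) = -3*(a*a - 8) = -3*(a**2 - 8) = -3*(-8 + a**2) = 24 - 3*a**2)
Y = -146323/49 (Y = -79*(6 + 5*7)**2/7**2 + (24 - 3*10**2) = -79*(6 + 35)**2/49 + (24 - 3*100) = -79*41**2/49 + (24 - 300) = -79*1681/49 - 276 = -132799/49 - 276 = -146323/49 ≈ -2986.2)
T - Y = 2689 - 1*(-146323/49) = 2689 + 146323/49 = 278084/49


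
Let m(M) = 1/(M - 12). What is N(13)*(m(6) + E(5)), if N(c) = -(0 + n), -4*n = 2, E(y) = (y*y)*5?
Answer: 749/12 ≈ 62.417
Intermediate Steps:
m(M) = 1/(-12 + M)
E(y) = 5*y**2 (E(y) = y**2*5 = 5*y**2)
n = -1/2 (n = -1/4*2 = -1/2 ≈ -0.50000)
N(c) = 1/2 (N(c) = -(0 - 1/2) = -1*(-1/2) = 1/2)
N(13)*(m(6) + E(5)) = (1/(-12 + 6) + 5*5**2)/2 = (1/(-6) + 5*25)/2 = (-1/6 + 125)/2 = (1/2)*(749/6) = 749/12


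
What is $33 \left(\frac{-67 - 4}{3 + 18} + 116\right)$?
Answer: $\frac{26015}{7} \approx 3716.4$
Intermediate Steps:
$33 \left(\frac{-67 - 4}{3 + 18} + 116\right) = 33 \left(- \frac{71}{21} + 116\right) = 33 \cdot \frac{2365}{21} = \frac{26015}{7}$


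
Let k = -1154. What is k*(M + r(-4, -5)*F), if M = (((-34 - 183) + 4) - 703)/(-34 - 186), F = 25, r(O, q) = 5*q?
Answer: 39404484/55 ≈ 7.1645e+5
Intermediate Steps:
M = 229/55 (M = ((-217 + 4) - 703)/(-220) = (-213 - 703)*(-1/220) = -916*(-1/220) = 229/55 ≈ 4.1636)
k*(M + r(-4, -5)*F) = -1154*(229/55 + (5*(-5))*25) = -1154*(229/55 - 25*25) = -1154*(229/55 - 625) = -1154*(-34146/55) = 39404484/55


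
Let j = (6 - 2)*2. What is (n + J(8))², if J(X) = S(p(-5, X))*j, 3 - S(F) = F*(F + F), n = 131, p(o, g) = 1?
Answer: 19321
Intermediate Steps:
S(F) = 3 - 2*F² (S(F) = 3 - F*(F + F) = 3 - F*2*F = 3 - 2*F²)
j = 8 (j = 4*2 = 8)
J(X) = 8 (J(X) = (3 - 2*1²)*8 = (3 - 2*1)*8 = (3 - 2)*8 = 1*8 = 8)
(n + J(8))² = (131 + 8)² = 139² = 19321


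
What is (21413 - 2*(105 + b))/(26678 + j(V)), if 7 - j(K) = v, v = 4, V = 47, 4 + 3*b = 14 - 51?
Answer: 63691/80043 ≈ 0.79571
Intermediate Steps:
b = -41/3 (b = -4/3 + (14 - 51)/3 = -4/3 + (1/3)*(-37) = -4/3 - 37/3 = -41/3 ≈ -13.667)
j(K) = 3 (j(K) = 7 - 1*4 = 7 - 4 = 3)
(21413 - 2*(105 + b))/(26678 + j(V)) = (21413 - 2*(105 - 41/3))/(26678 + 3) = (21413 - 2*274/3)/26681 = (21413 - 548/3)*(1/26681) = (63691/3)*(1/26681) = 63691/80043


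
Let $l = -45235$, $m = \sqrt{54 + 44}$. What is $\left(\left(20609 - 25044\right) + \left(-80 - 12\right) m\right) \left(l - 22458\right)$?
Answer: $300218455 + 43594292 \sqrt{2} \approx 3.6187 \cdot 10^{8}$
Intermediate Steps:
$m = 7 \sqrt{2}$ ($m = \sqrt{98} = 7 \sqrt{2} \approx 9.8995$)
$\left(\left(20609 - 25044\right) + \left(-80 - 12\right) m\right) \left(l - 22458\right) = \left(\left(20609 - 25044\right) + \left(-80 - 12\right) 7 \sqrt{2}\right) \left(-45235 - 22458\right) = \left(-4435 - 92 \cdot 7 \sqrt{2}\right) \left(-67693\right) = \left(-4435 - 644 \sqrt{2}\right) \left(-67693\right) = 300218455 + 43594292 \sqrt{2}$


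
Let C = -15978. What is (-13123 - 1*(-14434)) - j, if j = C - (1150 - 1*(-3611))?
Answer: 22050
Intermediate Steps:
j = -20739 (j = -15978 - (1150 - 1*(-3611)) = -15978 - (1150 + 3611) = -15978 - 1*4761 = -15978 - 4761 = -20739)
(-13123 - 1*(-14434)) - j = (-13123 - 1*(-14434)) - 1*(-20739) = (-13123 + 14434) + 20739 = 1311 + 20739 = 22050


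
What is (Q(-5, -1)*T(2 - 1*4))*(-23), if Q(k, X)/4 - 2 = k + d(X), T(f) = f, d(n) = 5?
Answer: 368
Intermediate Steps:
Q(k, X) = 28 + 4*k (Q(k, X) = 8 + 4*(k + 5) = 8 + 4*(5 + k) = 8 + (20 + 4*k) = 28 + 4*k)
(Q(-5, -1)*T(2 - 1*4))*(-23) = ((28 + 4*(-5))*(2 - 1*4))*(-23) = ((28 - 20)*(2 - 4))*(-23) = (8*(-2))*(-23) = -16*(-23) = 368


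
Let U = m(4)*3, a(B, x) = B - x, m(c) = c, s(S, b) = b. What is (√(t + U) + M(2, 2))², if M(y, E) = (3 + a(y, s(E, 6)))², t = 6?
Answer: 19 + 6*√2 ≈ 27.485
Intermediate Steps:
U = 12 (U = 4*3 = 12)
M(y, E) = (-3 + y)² (M(y, E) = (3 + (y - 1*6))² = (3 + (y - 6))² = (3 + (-6 + y))² = (-3 + y)²)
(√(t + U) + M(2, 2))² = (√(6 + 12) + (-3 + 2)²)² = (√18 + (-1)²)² = (3*√2 + 1)² = (1 + 3*√2)²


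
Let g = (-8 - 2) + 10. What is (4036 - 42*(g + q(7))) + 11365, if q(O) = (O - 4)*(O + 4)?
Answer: 14015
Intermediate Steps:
g = 0 (g = -10 + 10 = 0)
q(O) = (-4 + O)*(4 + O)
(4036 - 42*(g + q(7))) + 11365 = (4036 - 42*(0 + (-16 + 7²))) + 11365 = (4036 - 42*(0 + (-16 + 49))) + 11365 = (4036 - 42*(0 + 33)) + 11365 = (4036 - 42*33) + 11365 = (4036 - 1386) + 11365 = 2650 + 11365 = 14015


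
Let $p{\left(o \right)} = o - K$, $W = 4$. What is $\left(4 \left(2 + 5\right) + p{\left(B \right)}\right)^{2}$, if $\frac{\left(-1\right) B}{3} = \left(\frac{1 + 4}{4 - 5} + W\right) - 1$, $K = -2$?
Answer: $1296$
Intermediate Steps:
$B = 6$ ($B = - 3 \left(\left(\frac{1 + 4}{4 - 5} + 4\right) - 1\right) = - 3 \left(\left(\frac{5}{-1} + 4\right) - 1\right) = - 3 \left(\left(5 \left(-1\right) + 4\right) - 1\right) = - 3 \left(\left(-5 + 4\right) - 1\right) = - 3 \left(-1 - 1\right) = \left(-3\right) \left(-2\right) = 6$)
$p{\left(o \right)} = 2 + o$ ($p{\left(o \right)} = o - -2 = o + 2 = 2 + o$)
$\left(4 \left(2 + 5\right) + p{\left(B \right)}\right)^{2} = \left(4 \left(2 + 5\right) + \left(2 + 6\right)\right)^{2} = \left(4 \cdot 7 + 8\right)^{2} = \left(28 + 8\right)^{2} = 36^{2} = 1296$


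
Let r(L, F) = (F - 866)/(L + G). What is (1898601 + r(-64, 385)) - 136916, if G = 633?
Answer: 1002398284/569 ≈ 1.7617e+6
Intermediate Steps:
r(L, F) = (-866 + F)/(633 + L) (r(L, F) = (F - 866)/(L + 633) = (-866 + F)/(633 + L))
(1898601 + r(-64, 385)) - 136916 = (1898601 + (-866 + 385)/(633 - 64)) - 136916 = (1898601 - 481/569) - 136916 = 1080303488/569 - 136916 = 1002398284/569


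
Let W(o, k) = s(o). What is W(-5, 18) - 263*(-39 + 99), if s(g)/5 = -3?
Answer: -15795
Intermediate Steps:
s(g) = -15 (s(g) = 5*(-3) = -15)
W(o, k) = -15
W(-5, 18) - 263*(-39 + 99) = -15 - 263*(-39 + 99) = -15 - 263*60 = -15 - 15780 = -15795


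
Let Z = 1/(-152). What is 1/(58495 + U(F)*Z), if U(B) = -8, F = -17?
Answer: 19/1111406 ≈ 1.7095e-5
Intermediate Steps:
Z = -1/152 ≈ -0.0065789
1/(58495 + U(F)*Z) = 1/(58495 - 8*(-1/152)) = 1/(58495 + 1/19) = 1/(1111406/19) = 19/1111406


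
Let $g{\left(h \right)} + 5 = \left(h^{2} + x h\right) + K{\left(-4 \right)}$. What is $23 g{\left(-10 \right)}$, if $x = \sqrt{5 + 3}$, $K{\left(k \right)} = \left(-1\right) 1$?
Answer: $2162 - 460 \sqrt{2} \approx 1511.5$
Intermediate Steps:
$K{\left(k \right)} = -1$
$x = 2 \sqrt{2}$ ($x = \sqrt{8} = 2 \sqrt{2} \approx 2.8284$)
$g{\left(h \right)} = -6 + h^{2} + 2 h \sqrt{2}$ ($g{\left(h \right)} = -5 - \left(1 - h^{2} - 2 \sqrt{2} h\right) = -5 - \left(1 - h^{2} - 2 h \sqrt{2}\right) = -5 + \left(-1 + h^{2} + 2 h \sqrt{2}\right) = -6 + h^{2} + 2 h \sqrt{2}$)
$23 g{\left(-10 \right)} = 23 \left(-6 + \left(-10\right)^{2} + 2 \left(-10\right) \sqrt{2}\right) = 23 \left(-6 + 100 - 20 \sqrt{2}\right) = 23 \left(94 - 20 \sqrt{2}\right) = 2162 - 460 \sqrt{2}$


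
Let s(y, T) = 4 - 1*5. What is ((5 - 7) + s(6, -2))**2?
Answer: 9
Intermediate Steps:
s(y, T) = -1 (s(y, T) = 4 - 5 = -1)
((5 - 7) + s(6, -2))**2 = ((5 - 7) - 1)**2 = (-2 - 1)**2 = (-3)**2 = 9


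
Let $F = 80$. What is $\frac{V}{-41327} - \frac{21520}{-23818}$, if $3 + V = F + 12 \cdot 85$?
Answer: $\frac{431614347}{492163243} \approx 0.87697$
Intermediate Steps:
$V = 1097$ ($V = -3 + \left(80 + 12 \cdot 85\right) = -3 + \left(80 + 1020\right) = -3 + 1100 = 1097$)
$\frac{V}{-41327} - \frac{21520}{-23818} = \frac{1097}{-41327} - \frac{21520}{-23818} = 1097 \left(- \frac{1}{41327}\right) - - \frac{10760}{11909} = - \frac{1097}{41327} + \frac{10760}{11909} = \frac{431614347}{492163243}$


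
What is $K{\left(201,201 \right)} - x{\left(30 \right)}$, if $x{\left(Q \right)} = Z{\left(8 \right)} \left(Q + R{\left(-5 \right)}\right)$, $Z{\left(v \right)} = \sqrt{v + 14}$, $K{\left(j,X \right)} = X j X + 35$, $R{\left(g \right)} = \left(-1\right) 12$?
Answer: $8120636 - 18 \sqrt{22} \approx 8.1206 \cdot 10^{6}$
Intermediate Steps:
$R{\left(g \right)} = -12$
$K{\left(j,X \right)} = 35 + j X^{2}$ ($K{\left(j,X \right)} = j X^{2} + 35 = 35 + j X^{2}$)
$Z{\left(v \right)} = \sqrt{14 + v}$
$x{\left(Q \right)} = \sqrt{22} \left(-12 + Q\right)$ ($x{\left(Q \right)} = \sqrt{14 + 8} \left(Q - 12\right) = \sqrt{22} \left(-12 + Q\right)$)
$K{\left(201,201 \right)} - x{\left(30 \right)} = \left(35 + 201 \cdot 201^{2}\right) - \sqrt{22} \left(-12 + 30\right) = \left(35 + 201 \cdot 40401\right) - \sqrt{22} \cdot 18 = \left(35 + 8120601\right) - 18 \sqrt{22} = 8120636 - 18 \sqrt{22}$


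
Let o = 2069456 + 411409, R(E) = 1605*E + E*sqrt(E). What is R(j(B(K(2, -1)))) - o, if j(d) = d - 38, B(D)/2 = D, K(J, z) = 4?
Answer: -2529015 - 30*I*sqrt(30) ≈ -2.529e+6 - 164.32*I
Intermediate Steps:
B(D) = 2*D
j(d) = -38 + d
R(E) = E**(3/2) + 1605*E (R(E) = 1605*E + E**(3/2) = E**(3/2) + 1605*E)
o = 2480865
R(j(B(K(2, -1)))) - o = ((-38 + 2*4)**(3/2) + 1605*(-38 + 2*4)) - 1*2480865 = ((-38 + 8)**(3/2) + 1605*(-38 + 8)) - 2480865 = ((-30)**(3/2) + 1605*(-30)) - 2480865 = (-30*I*sqrt(30) - 48150) - 2480865 = (-48150 - 30*I*sqrt(30)) - 2480865 = -2529015 - 30*I*sqrt(30)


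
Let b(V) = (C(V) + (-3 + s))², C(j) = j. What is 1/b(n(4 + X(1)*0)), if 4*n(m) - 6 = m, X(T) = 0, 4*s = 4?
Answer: 4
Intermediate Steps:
s = 1 (s = (¼)*4 = 1)
n(m) = 3/2 + m/4
b(V) = (-2 + V)² (b(V) = (V + (-3 + 1))² = (V - 2)² = (-2 + V)²)
1/b(n(4 + X(1)*0)) = 1/((-2 + (3/2 + (4 + 0*0)/4))²) = 1/((-2 + (3/2 + (4 + 0)/4))²) = 1/((-2 + (3/2 + (¼)*4))²) = 1/((-2 + (3/2 + 1))²) = 1/((-2 + 5/2)²) = 1/((½)²) = 1/(¼) = 4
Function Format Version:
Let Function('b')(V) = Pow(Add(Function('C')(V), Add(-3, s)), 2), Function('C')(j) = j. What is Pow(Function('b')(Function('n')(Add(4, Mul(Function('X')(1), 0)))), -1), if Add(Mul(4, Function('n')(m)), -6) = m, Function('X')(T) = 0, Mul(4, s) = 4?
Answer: 4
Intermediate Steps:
s = 1 (s = Mul(Rational(1, 4), 4) = 1)
Function('n')(m) = Add(Rational(3, 2), Mul(Rational(1, 4), m))
Function('b')(V) = Pow(Add(-2, V), 2) (Function('b')(V) = Pow(Add(V, Add(-3, 1)), 2) = Pow(Add(V, -2), 2) = Pow(Add(-2, V), 2))
Pow(Function('b')(Function('n')(Add(4, Mul(Function('X')(1), 0)))), -1) = Pow(Pow(Add(-2, Add(Rational(3, 2), Mul(Rational(1, 4), Add(4, Mul(0, 0))))), 2), -1) = Pow(Pow(Add(-2, Add(Rational(3, 2), Mul(Rational(1, 4), Add(4, 0)))), 2), -1) = Pow(Pow(Add(-2, Add(Rational(3, 2), Mul(Rational(1, 4), 4))), 2), -1) = Pow(Pow(Add(-2, Add(Rational(3, 2), 1)), 2), -1) = Pow(Pow(Add(-2, Rational(5, 2)), 2), -1) = Pow(Pow(Rational(1, 2), 2), -1) = Pow(Rational(1, 4), -1) = 4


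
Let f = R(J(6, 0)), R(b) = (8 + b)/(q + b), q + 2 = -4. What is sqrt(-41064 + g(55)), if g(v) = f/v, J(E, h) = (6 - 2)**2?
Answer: 6*I*sqrt(3450513)/55 ≈ 202.64*I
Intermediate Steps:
q = -6 (q = -2 - 4 = -6)
J(E, h) = 16 (J(E, h) = 4**2 = 16)
R(b) = (8 + b)/(-6 + b)
f = 12/5 (f = (8 + 16)/(-6 + 16) = 24/10 = (1/10)*24 = 12/5 ≈ 2.4000)
g(v) = 12/(5*v)
sqrt(-41064 + g(55)) = sqrt(-41064 + (12/5)/55) = sqrt(-41064 + (12/5)*(1/55)) = sqrt(-41064 + 12/275) = sqrt(-11292588/275) = 6*I*sqrt(3450513)/55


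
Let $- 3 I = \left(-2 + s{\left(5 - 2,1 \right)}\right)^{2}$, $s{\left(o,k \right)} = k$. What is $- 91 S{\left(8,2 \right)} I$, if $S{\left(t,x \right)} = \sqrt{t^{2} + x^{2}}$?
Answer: $\frac{182 \sqrt{17}}{3} \approx 250.14$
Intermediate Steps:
$I = - \frac{1}{3}$ ($I = - \frac{\left(-2 + 1\right)^{2}}{3} = - \frac{\left(-1\right)^{2}}{3} = \left(- \frac{1}{3}\right) 1 = - \frac{1}{3} \approx -0.33333$)
$- 91 S{\left(8,2 \right)} I = - 91 \sqrt{8^{2} + 2^{2}} \left(- \frac{1}{3}\right) = - 91 \sqrt{64 + 4} \left(- \frac{1}{3}\right) = - 91 \sqrt{68} \left(- \frac{1}{3}\right) = - 91 \cdot 2 \sqrt{17} \left(- \frac{1}{3}\right) = - 182 \sqrt{17} \left(- \frac{1}{3}\right) = \frac{182 \sqrt{17}}{3}$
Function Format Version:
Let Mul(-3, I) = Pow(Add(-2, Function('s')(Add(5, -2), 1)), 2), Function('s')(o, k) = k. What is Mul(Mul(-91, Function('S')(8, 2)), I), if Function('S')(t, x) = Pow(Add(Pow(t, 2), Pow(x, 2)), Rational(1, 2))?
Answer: Mul(Rational(182, 3), Pow(17, Rational(1, 2))) ≈ 250.14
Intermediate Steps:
I = Rational(-1, 3) (I = Mul(Rational(-1, 3), Pow(Add(-2, 1), 2)) = Mul(Rational(-1, 3), Pow(-1, 2)) = Mul(Rational(-1, 3), 1) = Rational(-1, 3) ≈ -0.33333)
Mul(Mul(-91, Function('S')(8, 2)), I) = Mul(Mul(-91, Pow(Add(Pow(8, 2), Pow(2, 2)), Rational(1, 2))), Rational(-1, 3)) = Mul(Mul(-91, Pow(Add(64, 4), Rational(1, 2))), Rational(-1, 3)) = Mul(Mul(-91, Pow(68, Rational(1, 2))), Rational(-1, 3)) = Mul(Mul(-91, Mul(2, Pow(17, Rational(1, 2)))), Rational(-1, 3)) = Mul(Mul(-182, Pow(17, Rational(1, 2))), Rational(-1, 3)) = Mul(Rational(182, 3), Pow(17, Rational(1, 2)))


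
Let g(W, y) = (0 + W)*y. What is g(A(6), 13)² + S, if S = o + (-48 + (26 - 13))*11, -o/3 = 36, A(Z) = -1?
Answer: -324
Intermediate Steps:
o = -108 (o = -3*36 = -108)
g(W, y) = W*y
S = -493 (S = -108 + (-48 + (26 - 13))*11 = -108 + (-48 + 13)*11 = -108 - 35*11 = -108 - 385 = -493)
g(A(6), 13)² + S = (-1*13)² - 493 = (-13)² - 493 = 169 - 493 = -324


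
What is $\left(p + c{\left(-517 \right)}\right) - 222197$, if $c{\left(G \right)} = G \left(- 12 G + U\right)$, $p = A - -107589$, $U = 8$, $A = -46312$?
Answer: $-3372524$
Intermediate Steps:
$p = 61277$ ($p = -46312 - -107589 = -46312 + 107589 = 61277$)
$c{\left(G \right)} = G \left(8 - 12 G\right)$ ($c{\left(G \right)} = G \left(- 12 G + 8\right) = G \left(8 - 12 G\right)$)
$\left(p + c{\left(-517 \right)}\right) - 222197 = \left(61277 + 4 \left(-517\right) \left(2 - -1551\right)\right) - 222197 = \left(61277 + 4 \left(-517\right) \left(2 + 1551\right)\right) - 222197 = \left(61277 + 4 \left(-517\right) 1553\right) - 222197 = \left(61277 - 3211604\right) - 222197 = -3150327 - 222197 = -3372524$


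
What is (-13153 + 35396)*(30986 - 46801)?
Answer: -351773045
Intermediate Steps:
(-13153 + 35396)*(30986 - 46801) = 22243*(-15815) = -351773045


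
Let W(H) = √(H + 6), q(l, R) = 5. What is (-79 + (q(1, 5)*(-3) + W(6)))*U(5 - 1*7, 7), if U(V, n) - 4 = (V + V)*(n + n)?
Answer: 4888 - 104*√3 ≈ 4707.9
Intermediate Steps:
U(V, n) = 4 + 4*V*n (U(V, n) = 4 + (V + V)*(n + n) = 4 + (2*V)*(2*n) = 4 + 4*V*n)
W(H) = √(6 + H)
(-79 + (q(1, 5)*(-3) + W(6)))*U(5 - 1*7, 7) = (-79 + (5*(-3) + √(6 + 6)))*(4 + 4*(5 - 1*7)*7) = (-79 + (-15 + √12))*(4 + 4*(5 - 7)*7) = (-79 + (-15 + 2*√3))*(4 + 4*(-2)*7) = (-94 + 2*√3)*(4 - 56) = (-94 + 2*√3)*(-52) = 4888 - 104*√3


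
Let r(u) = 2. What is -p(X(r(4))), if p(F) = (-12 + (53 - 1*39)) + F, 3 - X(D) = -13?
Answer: -18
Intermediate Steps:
X(D) = 16 (X(D) = 3 - 1*(-13) = 3 + 13 = 16)
p(F) = 2 + F (p(F) = (-12 + (53 - 39)) + F = (-12 + 14) + F = 2 + F)
-p(X(r(4))) = -(2 + 16) = -1*18 = -18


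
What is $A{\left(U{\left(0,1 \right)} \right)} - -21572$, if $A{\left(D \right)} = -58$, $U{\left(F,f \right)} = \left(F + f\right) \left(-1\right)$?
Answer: $21514$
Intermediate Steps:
$U{\left(F,f \right)} = - F - f$
$A{\left(U{\left(0,1 \right)} \right)} - -21572 = -58 - -21572 = -58 + 21572 = 21514$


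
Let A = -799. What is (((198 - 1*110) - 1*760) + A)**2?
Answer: 2163841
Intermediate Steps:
(((198 - 1*110) - 1*760) + A)**2 = (((198 - 1*110) - 1*760) - 799)**2 = (((198 - 110) - 760) - 799)**2 = ((88 - 760) - 799)**2 = (-672 - 799)**2 = (-1471)**2 = 2163841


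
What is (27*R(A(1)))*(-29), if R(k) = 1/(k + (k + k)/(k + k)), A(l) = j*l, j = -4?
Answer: 261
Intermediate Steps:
A(l) = -4*l
R(k) = 1/(1 + k) (R(k) = 1/(k + (2*k)/((2*k))) = 1/(k + (2*k)*(1/(2*k))) = 1/(k + 1) = 1/(1 + k))
(27*R(A(1)))*(-29) = (27/(1 - 4*1))*(-29) = (27/(1 - 4))*(-29) = (27/(-3))*(-29) = (27*(-1/3))*(-29) = -9*(-29) = 261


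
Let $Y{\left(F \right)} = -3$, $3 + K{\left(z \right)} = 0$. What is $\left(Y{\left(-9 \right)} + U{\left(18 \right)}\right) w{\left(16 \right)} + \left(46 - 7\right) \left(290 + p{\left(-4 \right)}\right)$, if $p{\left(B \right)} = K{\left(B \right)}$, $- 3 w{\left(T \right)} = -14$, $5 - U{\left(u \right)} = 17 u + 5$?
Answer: $9751$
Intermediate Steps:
$U{\left(u \right)} = - 17 u$ ($U{\left(u \right)} = 5 - \left(17 u + 5\right) = 5 - \left(5 + 17 u\right) = - 17 u$)
$K{\left(z \right)} = -3$ ($K{\left(z \right)} = -3 + 0 = -3$)
$w{\left(T \right)} = \frac{14}{3}$ ($w{\left(T \right)} = \left(- \frac{1}{3}\right) \left(-14\right) = \frac{14}{3}$)
$p{\left(B \right)} = -3$
$\left(Y{\left(-9 \right)} + U{\left(18 \right)}\right) w{\left(16 \right)} + \left(46 - 7\right) \left(290 + p{\left(-4 \right)}\right) = \left(-3 - 306\right) \frac{14}{3} + \left(46 - 7\right) \left(290 - 3\right) = \left(-3 - 306\right) \frac{14}{3} + 39 \cdot 287 = \left(-309\right) \frac{14}{3} + 11193 = -1442 + 11193 = 9751$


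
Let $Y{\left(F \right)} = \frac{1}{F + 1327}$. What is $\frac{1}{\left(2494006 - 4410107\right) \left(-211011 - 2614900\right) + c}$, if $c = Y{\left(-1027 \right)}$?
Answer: $\frac{300}{1624419267903301} \approx 1.8468 \cdot 10^{-13}$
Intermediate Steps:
$Y{\left(F \right)} = \frac{1}{1327 + F}$
$c = \frac{1}{300}$ ($c = \frac{1}{1327 - 1027} = \frac{1}{300} \approx 0.0033333$)
$\frac{1}{\left(2494006 - 4410107\right) \left(-211011 - 2614900\right) + c} = \frac{1}{\left(2494006 - 4410107\right) \left(-211011 - 2614900\right) + \frac{1}{300}} = \frac{1}{\left(-1916101\right) \left(-2825911\right) + \frac{1}{300}} = \frac{1}{5414730893011 + \frac{1}{300}} = \frac{1}{\frac{1624419267903301}{300}} = \frac{300}{1624419267903301}$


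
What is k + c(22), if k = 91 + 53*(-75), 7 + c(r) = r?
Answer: -3869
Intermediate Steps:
c(r) = -7 + r
k = -3884 (k = 91 - 3975 = -3884)
k + c(22) = -3884 + (-7 + 22) = -3884 + 15 = -3869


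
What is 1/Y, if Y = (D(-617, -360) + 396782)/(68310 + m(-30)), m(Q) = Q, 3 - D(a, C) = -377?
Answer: 60/349 ≈ 0.17192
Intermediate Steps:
D(a, C) = 380 (D(a, C) = 3 - 1*(-377) = 3 + 377 = 380)
Y = 349/60 (Y = (380 + 396782)/(68310 - 30) = 397162/68280 = 397162*(1/68280) = 349/60 ≈ 5.8167)
1/Y = 1/(349/60) = 60/349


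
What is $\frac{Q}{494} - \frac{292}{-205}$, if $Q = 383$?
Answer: $\frac{222763}{101270} \approx 2.1997$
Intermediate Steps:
$\frac{Q}{494} - \frac{292}{-205} = \frac{383}{494} - \frac{292}{-205} = 383 \cdot \frac{1}{494} - - \frac{292}{205} = \frac{383}{494} + \frac{292}{205} = \frac{222763}{101270}$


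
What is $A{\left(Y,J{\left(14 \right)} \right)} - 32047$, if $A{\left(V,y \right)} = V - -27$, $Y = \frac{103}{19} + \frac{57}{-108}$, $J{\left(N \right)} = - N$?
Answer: $- \frac{21898333}{684} \approx -32015.0$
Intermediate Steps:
$Y = \frac{3347}{684}$ ($Y = 103 \cdot \frac{1}{19} + 57 \left(- \frac{1}{108}\right) = \frac{103}{19} - \frac{19}{36} = \frac{3347}{684} \approx 4.8933$)
$A{\left(V,y \right)} = 27 + V$ ($A{\left(V,y \right)} = V + 27 = 27 + V$)
$A{\left(Y,J{\left(14 \right)} \right)} - 32047 = \left(27 + \frac{3347}{684}\right) - 32047 = \frac{21815}{684} - 32047 = - \frac{21898333}{684}$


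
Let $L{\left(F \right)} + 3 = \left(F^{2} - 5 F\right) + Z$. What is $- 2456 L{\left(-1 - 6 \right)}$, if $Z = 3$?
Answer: $-206304$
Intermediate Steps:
$L{\left(F \right)} = F^{2} - 5 F$ ($L{\left(F \right)} = -3 + \left(\left(F^{2} - 5 F\right) + 3\right) = -3 + \left(3 + F^{2} - 5 F\right) = F^{2} - 5 F$)
$- 2456 L{\left(-1 - 6 \right)} = - 2456 \left(-1 - 6\right) \left(-5 - 7\right) = - 2456 \left(- 7 \left(-5 - 7\right)\right) = - 2456 \left(\left(-7\right) \left(-12\right)\right) = \left(-2456\right) 84 = -206304$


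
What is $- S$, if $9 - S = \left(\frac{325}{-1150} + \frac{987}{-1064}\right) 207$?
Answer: $- \frac{39447}{152} \approx -259.52$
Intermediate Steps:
$S = \frac{39447}{152}$ ($S = 9 - \left(\frac{325}{-1150} + \frac{987}{-1064}\right) 207 = 9 - \left(325 \left(- \frac{1}{1150}\right) + 987 \left(- \frac{1}{1064}\right)\right) 207 = 9 - \left(- \frac{13}{46} - \frac{141}{152}\right) 207 = 9 - \left(- \frac{4231}{3496}\right) 207 = 9 - - \frac{38079}{152} = 9 + \frac{38079}{152} = \frac{39447}{152} \approx 259.52$)
$- S = \left(-1\right) \frac{39447}{152} = - \frac{39447}{152}$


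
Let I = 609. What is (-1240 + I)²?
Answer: 398161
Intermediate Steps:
(-1240 + I)² = (-1240 + 609)² = (-631)² = 398161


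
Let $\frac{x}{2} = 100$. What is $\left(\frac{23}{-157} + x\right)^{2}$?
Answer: $\frac{984516129}{24649} \approx 39941.0$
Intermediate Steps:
$x = 200$ ($x = 2 \cdot 100 = 200$)
$\left(\frac{23}{-157} + x\right)^{2} = \left(\frac{23}{-157} + 200\right)^{2} = \left(23 \left(- \frac{1}{157}\right) + 200\right)^{2} = \left(- \frac{23}{157} + 200\right)^{2} = \left(\frac{31377}{157}\right)^{2} = \frac{984516129}{24649}$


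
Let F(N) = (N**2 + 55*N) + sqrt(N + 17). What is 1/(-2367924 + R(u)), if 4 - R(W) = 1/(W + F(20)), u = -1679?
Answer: -75782911501/179447871377590241 - sqrt(37)/179447871377590241 ≈ -4.2231e-7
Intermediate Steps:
F(N) = N**2 + sqrt(17 + N) + 55*N (F(N) = (N**2 + 55*N) + sqrt(17 + N) = N**2 + sqrt(17 + N) + 55*N)
R(W) = 4 - 1/(1500 + W + sqrt(37)) (R(W) = 4 - 1/(W + (20**2 + sqrt(17 + 20) + 55*20)) = 4 - 1/(W + (400 + sqrt(37) + 1100)) = 4 - 1/(W + (1500 + sqrt(37))) = 4 - 1/(1500 + W + sqrt(37)))
1/(-2367924 + R(u)) = 1/(-2367924 + (5999 + 4*(-1679) + 4*sqrt(37))/(1500 - 1679 + sqrt(37))) = 1/(-2367924 + (5999 - 6716 + 4*sqrt(37))/(-179 + sqrt(37))) = 1/(-2367924 + (-717 + 4*sqrt(37))/(-179 + sqrt(37)))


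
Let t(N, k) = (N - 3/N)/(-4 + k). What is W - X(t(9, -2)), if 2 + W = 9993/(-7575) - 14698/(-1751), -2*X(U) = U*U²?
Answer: 23000069927/6446218950 ≈ 3.5680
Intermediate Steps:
t(N, k) = (N - 3/N)/(-4 + k)
X(U) = -U³/2 (X(U) = -U*U²/2 = -U³/2)
W = 22437319/4421275 (W = -2 + (9993/(-7575) - 14698/(-1751)) = -2 + (9993*(-1/7575) - 14698*(-1/1751)) = -2 + (-3331/2525 + 14698/1751) = -2 + 31279869/4421275 = 22437319/4421275 ≈ 5.0749)
W - X(t(9, -2)) = 22437319/4421275 - (-1)*((-3 + 9²)/(9*(-4 - 2)))³/2 = 22437319/4421275 - (-1)*((⅑)*(-3 + 81)/(-6))³/2 = 22437319/4421275 - (-1)*((⅑)*(-⅙)*78)³/2 = 22437319/4421275 - (-1)*(-13/9)³/2 = 22437319/4421275 - (-1)*(-2197)/(2*729) = 22437319/4421275 - 1*2197/1458 = 22437319/4421275 - 2197/1458 = 23000069927/6446218950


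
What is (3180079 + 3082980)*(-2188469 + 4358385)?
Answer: 13590311933044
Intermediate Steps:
(3180079 + 3082980)*(-2188469 + 4358385) = 6263059*2169916 = 13590311933044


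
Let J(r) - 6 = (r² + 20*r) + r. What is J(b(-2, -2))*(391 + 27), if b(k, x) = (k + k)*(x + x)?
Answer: 249964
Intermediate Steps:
b(k, x) = 4*k*x (b(k, x) = (2*k)*(2*x) = 4*k*x)
J(r) = 6 + r² + 21*r (J(r) = 6 + ((r² + 20*r) + r) = 6 + (r² + 21*r) = 6 + r² + 21*r)
J(b(-2, -2))*(391 + 27) = (6 + (4*(-2)*(-2))² + 21*(4*(-2)*(-2)))*(391 + 27) = (6 + 16² + 21*16)*418 = (6 + 256 + 336)*418 = 598*418 = 249964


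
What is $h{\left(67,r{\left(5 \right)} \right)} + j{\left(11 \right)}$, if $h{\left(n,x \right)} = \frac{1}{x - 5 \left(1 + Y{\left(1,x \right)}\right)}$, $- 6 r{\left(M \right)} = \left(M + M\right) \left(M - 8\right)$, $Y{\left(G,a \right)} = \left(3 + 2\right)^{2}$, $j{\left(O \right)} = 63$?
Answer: $\frac{7874}{125} \approx 62.992$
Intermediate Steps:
$Y{\left(G,a \right)} = 25$ ($Y{\left(G,a \right)} = 5^{2} = 25$)
$r{\left(M \right)} = - \frac{M \left(-8 + M\right)}{3}$ ($r{\left(M \right)} = - \frac{\left(M + M\right) \left(M - 8\right)}{6} = - \frac{2 M \left(-8 + M\right)}{6} = - \frac{M \left(-8 + M\right)}{3}$)
$h{\left(n,x \right)} = \frac{1}{-130 + x}$ ($h{\left(n,x \right)} = \frac{1}{x - 5 \left(1 + 25\right)} = \frac{1}{x - 130} = \frac{1}{-130 + x}$)
$h{\left(67,r{\left(5 \right)} \right)} + j{\left(11 \right)} = \frac{1}{-130 + \frac{1}{3} \cdot 5 \left(8 - 5\right)} + 63 = \frac{1}{-130 + \frac{1}{3} \cdot 5 \cdot 3} + 63 = \frac{1}{-130 + 5} + 63 = \frac{1}{-125} + 63 = - \frac{1}{125} + 63 = \frac{7874}{125}$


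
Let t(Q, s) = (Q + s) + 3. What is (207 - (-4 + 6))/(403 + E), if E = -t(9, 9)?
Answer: 205/382 ≈ 0.53665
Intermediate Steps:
t(Q, s) = 3 + Q + s
E = -21 (E = -(3 + 9 + 9) = -1*21 = -21)
(207 - (-4 + 6))/(403 + E) = (207 - (-4 + 6))/(403 - 21) = (207 - 1*2)/382 = (207 - 2)*(1/382) = 205*(1/382) = 205/382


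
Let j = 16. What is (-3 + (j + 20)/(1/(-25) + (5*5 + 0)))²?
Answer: 6561/2704 ≈ 2.4264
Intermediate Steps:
(-3 + (j + 20)/(1/(-25) + (5*5 + 0)))² = (-3 + (16 + 20)/(1/(-25) + (5*5 + 0)))² = (-3 + 36/(-1/25 + (25 + 0)))² = (-3 + 36/(-1/25 + 25))² = (-3 + 36/(624/25))² = (-3 + 36*(25/624))² = (-3 + 75/52)² = (-81/52)² = 6561/2704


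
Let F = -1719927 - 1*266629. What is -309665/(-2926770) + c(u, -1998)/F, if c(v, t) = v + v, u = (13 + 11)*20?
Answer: 2783441657/26428147746 ≈ 0.10532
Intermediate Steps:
F = -1986556 (F = -1719927 - 266629 = -1986556)
u = 480 (u = 24*20 = 480)
c(v, t) = 2*v
-309665/(-2926770) + c(u, -1998)/F = -309665/(-2926770) + (2*480)/(-1986556) = -309665*(-1/2926770) + 960*(-1/1986556) = 61933/585354 - 240/496639 = 2783441657/26428147746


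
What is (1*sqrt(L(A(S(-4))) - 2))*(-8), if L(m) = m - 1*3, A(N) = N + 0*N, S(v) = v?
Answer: -24*I ≈ -24.0*I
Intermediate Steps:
A(N) = N (A(N) = N + 0 = N)
L(m) = -3 + m (L(m) = m - 3 = -3 + m)
(1*sqrt(L(A(S(-4))) - 2))*(-8) = (1*sqrt((-3 - 4) - 2))*(-8) = (1*sqrt(-7 - 2))*(-8) = (1*sqrt(-9))*(-8) = (1*(3*I))*(-8) = (3*I)*(-8) = -24*I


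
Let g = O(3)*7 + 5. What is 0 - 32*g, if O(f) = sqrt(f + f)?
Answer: -160 - 224*sqrt(6) ≈ -708.69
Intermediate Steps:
O(f) = sqrt(2)*sqrt(f) (O(f) = sqrt(2*f) = sqrt(2)*sqrt(f))
g = 5 + 7*sqrt(6) (g = (sqrt(2)*sqrt(3))*7 + 5 = sqrt(6)*7 + 5 = 7*sqrt(6) + 5 = 5 + 7*sqrt(6) ≈ 22.146)
0 - 32*g = 0 - 32*(5 + 7*sqrt(6)) = 0 + (-160 - 224*sqrt(6)) = -160 - 224*sqrt(6)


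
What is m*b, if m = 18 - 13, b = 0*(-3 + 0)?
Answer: 0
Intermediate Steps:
b = 0 (b = 0*(-3) = 0)
m = 5
m*b = 5*0 = 0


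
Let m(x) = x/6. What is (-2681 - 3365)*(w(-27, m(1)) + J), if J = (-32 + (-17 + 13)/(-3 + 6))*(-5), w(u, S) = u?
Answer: -2533274/3 ≈ -8.4443e+5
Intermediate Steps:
m(x) = x/6 (m(x) = x*(⅙) = x/6)
J = 500/3 (J = (-32 - 4/3)*(-5) = -100/3*(-5) = 500/3 ≈ 166.67)
(-2681 - 3365)*(w(-27, m(1)) + J) = (-2681 - 3365)*(-27 + 500/3) = -6046*419/3 = -2533274/3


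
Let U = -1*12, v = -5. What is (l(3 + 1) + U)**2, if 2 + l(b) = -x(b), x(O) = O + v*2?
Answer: 64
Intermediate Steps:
U = -12
x(O) = -10 + O (x(O) = O - 5*2 = O - 10 = -10 + O)
l(b) = 8 - b (l(b) = -2 - (-10 + b) = -2 + (10 - b) = 8 - b)
(l(3 + 1) + U)**2 = ((8 - (3 + 1)) - 12)**2 = ((8 - 1*4) - 12)**2 = ((8 - 4) - 12)**2 = (4 - 12)**2 = (-8)**2 = 64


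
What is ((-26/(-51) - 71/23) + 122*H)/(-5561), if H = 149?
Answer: -21319771/6523053 ≈ -3.2684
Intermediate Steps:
((-26/(-51) - 71/23) + 122*H)/(-5561) = ((-26/(-51) - 71/23) + 122*149)/(-5561) = ((-26*(-1/51) - 71*1/23) + 18178)*(-1/5561) = ((26/51 - 71/23) + 18178)*(-1/5561) = (-3023/1173 + 18178)*(-1/5561) = (21319771/1173)*(-1/5561) = -21319771/6523053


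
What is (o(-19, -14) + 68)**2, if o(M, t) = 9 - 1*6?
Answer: 5041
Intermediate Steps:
o(M, t) = 3 (o(M, t) = 9 - 6 = 3)
(o(-19, -14) + 68)**2 = (3 + 68)**2 = 71**2 = 5041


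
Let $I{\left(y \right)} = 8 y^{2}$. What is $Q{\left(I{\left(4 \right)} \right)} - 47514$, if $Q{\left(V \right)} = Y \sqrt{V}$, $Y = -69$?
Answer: $-47514 - 552 \sqrt{2} \approx -48295.0$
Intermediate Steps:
$Q{\left(V \right)} = - 69 \sqrt{V}$
$Q{\left(I{\left(4 \right)} \right)} - 47514 = - 69 \sqrt{8 \cdot 4^{2}} - 47514 = - 69 \sqrt{8 \cdot 16} - 47514 = - 69 \sqrt{128} - 47514 = - 69 \cdot 8 \sqrt{2} - 47514 = - 552 \sqrt{2} - 47514 = -47514 - 552 \sqrt{2}$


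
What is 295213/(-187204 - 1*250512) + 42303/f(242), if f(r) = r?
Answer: 9222629201/52963636 ≈ 174.13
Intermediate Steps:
295213/(-187204 - 1*250512) + 42303/f(242) = 295213/(-187204 - 1*250512) + 42303/242 = 295213/(-187204 - 250512) + 42303*(1/242) = 295213/(-437716) + 42303/242 = 295213*(-1/437716) + 42303/242 = -295213/437716 + 42303/242 = 9222629201/52963636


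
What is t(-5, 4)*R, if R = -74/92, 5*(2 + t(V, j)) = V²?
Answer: -111/46 ≈ -2.4130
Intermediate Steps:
t(V, j) = -2 + V²/5
R = -37/46 (R = -74*1/92 = -37/46 ≈ -0.80435)
t(-5, 4)*R = (-2 + (⅕)*(-5)²)*(-37/46) = (-2 + (⅕)*25)*(-37/46) = (-2 + 5)*(-37/46) = 3*(-37/46) = -111/46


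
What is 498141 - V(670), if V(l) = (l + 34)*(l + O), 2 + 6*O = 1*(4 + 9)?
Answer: 75511/3 ≈ 25170.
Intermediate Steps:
O = 11/6 (O = -1/3 + (1*(4 + 9))/6 = -1/3 + (1*13)/6 = -1/3 + (1/6)*13 = -1/3 + 13/6 = 11/6 ≈ 1.8333)
V(l) = (34 + l)*(11/6 + l) (V(l) = (l + 34)*(l + 11/6) = (34 + l)*(11/6 + l))
498141 - V(670) = 498141 - (187/3 + 670**2 + (215/6)*670) = 498141 - (187/3 + 448900 + 72025/3) = 498141 - 1*1418912/3 = 498141 - 1418912/3 = 75511/3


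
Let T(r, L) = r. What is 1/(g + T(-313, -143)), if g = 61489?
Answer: 1/61176 ≈ 1.6346e-5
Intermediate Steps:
1/(g + T(-313, -143)) = 1/(61489 - 313) = 1/61176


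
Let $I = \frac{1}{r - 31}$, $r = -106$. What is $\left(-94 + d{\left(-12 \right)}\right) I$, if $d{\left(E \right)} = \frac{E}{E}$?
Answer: $\frac{93}{137} \approx 0.67883$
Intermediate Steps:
$d{\left(E \right)} = 1$
$I = - \frac{1}{137}$ ($I = \frac{1}{-106 - 31} = \frac{1}{-137} = - \frac{1}{137} \approx -0.0072993$)
$\left(-94 + d{\left(-12 \right)}\right) I = \left(-94 + 1\right) \left(- \frac{1}{137}\right) = \left(-93\right) \left(- \frac{1}{137}\right) = \frac{93}{137}$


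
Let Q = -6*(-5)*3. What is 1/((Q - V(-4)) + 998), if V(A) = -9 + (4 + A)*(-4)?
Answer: 1/1097 ≈ 0.00091158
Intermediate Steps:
V(A) = -25 - 4*A (V(A) = -9 + (-16 - 4*A) = -25 - 4*A)
Q = 90 (Q = 30*3 = 90)
1/((Q - V(-4)) + 998) = 1/((90 - (-25 - 4*(-4))) + 998) = 1/((90 - (-25 + 16)) + 998) = 1/((90 - 1*(-9)) + 998) = 1/((90 + 9) + 998) = 1/(99 + 998) = 1/1097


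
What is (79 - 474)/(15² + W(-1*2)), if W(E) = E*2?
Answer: -395/221 ≈ -1.7873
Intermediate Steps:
W(E) = 2*E
(79 - 474)/(15² + W(-1*2)) = (79 - 474)/(15² + 2*(-1*2)) = -395/(225 + 2*(-2)) = -395/(225 - 4) = -395/221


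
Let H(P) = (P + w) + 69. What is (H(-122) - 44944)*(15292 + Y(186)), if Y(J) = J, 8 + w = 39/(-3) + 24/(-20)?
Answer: -3484035888/5 ≈ -6.9681e+8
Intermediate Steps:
w = -111/5 (w = -8 + (39/(-3) + 24/(-20)) = -8 + (39*(-⅓) + 24*(-1/20)) = -8 + (-13 - 6/5) = -8 - 71/5 = -111/5 ≈ -22.200)
H(P) = 234/5 + P (H(P) = (P - 111/5) + 69 = (-111/5 + P) + 69 = 234/5 + P)
(H(-122) - 44944)*(15292 + Y(186)) = ((234/5 - 122) - 44944)*(15292 + 186) = (-376/5 - 44944)*15478 = -225096/5*15478 = -3484035888/5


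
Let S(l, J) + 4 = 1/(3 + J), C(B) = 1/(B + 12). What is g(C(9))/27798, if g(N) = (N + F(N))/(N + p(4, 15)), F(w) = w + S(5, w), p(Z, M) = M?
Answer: -4807/562186752 ≈ -8.5505e-6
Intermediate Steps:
C(B) = 1/(12 + B)
S(l, J) = -4 + 1/(3 + J)
F(w) = w + (-11 - 4*w)/(3 + w)
g(N) = (N + (-11 + N**2 - N)/(3 + N))/(15 + N) (g(N) = (N + (-11 + N**2 - N)/(3 + N))/(N + 15) = (N + (-11 + N**2 - N)/(3 + N))/(15 + N))
g(C(9))/27798 = ((-11 - 4/(12 + 9) + 2*(3 + 1/(12 + 9))/(12 + 9))/((3 + 1/(12 + 9))*(15 + 1/(12 + 9))))/27798 = ((-11 - 4/21 + 2*(3 + 1/21)/21)/((3 + 1/21)*(15 + 1/21)))*(1/27798) = ((-11 - 4*1/21 + 2*(1/21)*(3 + 1/21))/((3 + 1/21)*(15 + 1/21)))*(1/27798) = ((-11 - 4/21 + 2*(1/21)*(64/21))/((64/21)*(316/21)))*(1/27798) = ((21/64)*(21/316)*(-11 - 4/21 + 128/441))*(1/27798) = ((21/64)*(21/316)*(-4807/441))*(1/27798) = -4807/20224*1/27798 = -4807/562186752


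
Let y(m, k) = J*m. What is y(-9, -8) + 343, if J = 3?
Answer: 316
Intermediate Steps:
y(m, k) = 3*m
y(-9, -8) + 343 = 3*(-9) + 343 = -27 + 343 = 316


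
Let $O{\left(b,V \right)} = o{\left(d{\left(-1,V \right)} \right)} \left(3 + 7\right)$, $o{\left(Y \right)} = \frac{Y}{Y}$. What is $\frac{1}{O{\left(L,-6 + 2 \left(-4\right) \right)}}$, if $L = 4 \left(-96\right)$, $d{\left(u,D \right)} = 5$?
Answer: $\frac{1}{10} \approx 0.1$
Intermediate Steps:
$o{\left(Y \right)} = 1$
$L = -384$
$O{\left(b,V \right)} = 10$ ($O{\left(b,V \right)} = 1 \left(3 + 7\right) = 1 \cdot 10 = 10$)
$\frac{1}{O{\left(L,-6 + 2 \left(-4\right) \right)}} = \frac{1}{10}$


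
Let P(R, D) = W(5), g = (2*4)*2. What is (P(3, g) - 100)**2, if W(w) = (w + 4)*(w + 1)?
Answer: 2116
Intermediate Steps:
g = 16 (g = 8*2 = 16)
W(w) = (1 + w)*(4 + w) (W(w) = (4 + w)*(1 + w) = (1 + w)*(4 + w))
P(R, D) = 54 (P(R, D) = 4 + 5**2 + 5*5 = 4 + 25 + 25 = 54)
(P(3, g) - 100)**2 = (54 - 100)**2 = (-46)**2 = 2116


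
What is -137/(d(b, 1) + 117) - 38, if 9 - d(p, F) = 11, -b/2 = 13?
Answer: -4507/115 ≈ -39.191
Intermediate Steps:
b = -26 (b = -2*13 = -26)
d(p, F) = -2 (d(p, F) = 9 - 1*11 = 9 - 11 = -2)
-137/(d(b, 1) + 117) - 38 = -137/(-2 + 117) - 38 = -137/115 - 38 = -4507/115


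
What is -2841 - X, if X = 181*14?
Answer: -5375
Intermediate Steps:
X = 2534
-2841 - X = -2841 - 1*2534 = -2841 - 2534 = -5375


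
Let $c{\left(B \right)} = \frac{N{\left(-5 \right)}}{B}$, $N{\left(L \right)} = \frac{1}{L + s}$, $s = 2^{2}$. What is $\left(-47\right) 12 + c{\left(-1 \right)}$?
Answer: $-563$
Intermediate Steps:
$s = 4$
$N{\left(L \right)} = \frac{1}{4 + L}$ ($N{\left(L \right)} = \frac{1}{L + 4} = \frac{1}{4 + L}$)
$c{\left(B \right)} = - \frac{1}{B}$ ($c{\left(B \right)} = \frac{1}{\left(4 - 5\right) B} = \frac{1}{\left(-1\right) B} = - \frac{1}{B}$)
$\left(-47\right) 12 + c{\left(-1 \right)} = \left(-47\right) 12 - \frac{1}{-1} = -564 - -1 = -564 + 1 = -563$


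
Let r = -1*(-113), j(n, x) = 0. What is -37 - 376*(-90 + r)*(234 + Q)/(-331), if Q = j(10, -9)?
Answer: 2011385/331 ≈ 6076.7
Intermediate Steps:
Q = 0
r = 113
-37 - 376*(-90 + r)*(234 + Q)/(-331) = -37 - 376*(-90 + 113)*(234 + 0)/(-331) = -37 - 376*23*234*(-1)/331 = -37 - 2023632*(-1)/331 = -37 - 376*(-5382/331) = -37 + 2023632/331 = 2011385/331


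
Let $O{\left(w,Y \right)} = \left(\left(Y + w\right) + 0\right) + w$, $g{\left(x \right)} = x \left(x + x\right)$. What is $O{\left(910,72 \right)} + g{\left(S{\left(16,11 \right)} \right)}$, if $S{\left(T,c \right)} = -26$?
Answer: $3244$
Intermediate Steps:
$g{\left(x \right)} = 2 x^{2}$ ($g{\left(x \right)} = x 2 x = 2 x^{2}$)
$O{\left(w,Y \right)} = Y + 2 w$ ($O{\left(w,Y \right)} = \left(Y + w\right) + w = Y + 2 w$)
$O{\left(910,72 \right)} + g{\left(S{\left(16,11 \right)} \right)} = \left(72 + 2 \cdot 910\right) + 2 \left(-26\right)^{2} = \left(72 + 1820\right) + 2 \cdot 676 = 1892 + 1352 = 3244$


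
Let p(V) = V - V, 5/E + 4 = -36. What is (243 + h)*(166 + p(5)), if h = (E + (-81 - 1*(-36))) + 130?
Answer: 217709/4 ≈ 54427.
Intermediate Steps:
E = -1/8 (E = 5/(-4 - 36) = 5/(-40) = 5*(-1/40) = -1/8 ≈ -0.12500)
p(V) = 0
h = 679/8 (h = (-1/8 + (-81 - 1*(-36))) + 130 = (-1/8 + (-81 + 36)) + 130 = (-1/8 - 45) + 130 = -361/8 + 130 = 679/8 ≈ 84.875)
(243 + h)*(166 + p(5)) = (243 + 679/8)*(166 + 0) = (2623/8)*166 = 217709/4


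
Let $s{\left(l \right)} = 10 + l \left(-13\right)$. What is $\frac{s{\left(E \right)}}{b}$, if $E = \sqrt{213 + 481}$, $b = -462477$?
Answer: $- \frac{10}{462477} + \frac{13 \sqrt{694}}{462477} \approx 0.00071889$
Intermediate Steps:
$E = \sqrt{694} \approx 26.344$
$s{\left(l \right)} = 10 - 13 l$
$\frac{s{\left(E \right)}}{b} = \frac{10 - 13 \sqrt{694}}{-462477} = \left(10 - 13 \sqrt{694}\right) \left(- \frac{1}{462477}\right) = - \frac{10}{462477} + \frac{13 \sqrt{694}}{462477}$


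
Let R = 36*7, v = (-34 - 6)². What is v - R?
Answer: 1348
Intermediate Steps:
v = 1600 (v = (-40)² = 1600)
R = 252
v - R = 1600 - 1*252 = 1600 - 252 = 1348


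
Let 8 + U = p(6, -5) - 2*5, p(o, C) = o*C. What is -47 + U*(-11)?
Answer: 481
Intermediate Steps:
p(o, C) = C*o
U = -48 (U = -8 + (-5*6 - 2*5) = -8 + (-30 - 10) = -8 - 40 = -48)
-47 + U*(-11) = -47 - 48*(-11) = -47 + 528 = 481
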